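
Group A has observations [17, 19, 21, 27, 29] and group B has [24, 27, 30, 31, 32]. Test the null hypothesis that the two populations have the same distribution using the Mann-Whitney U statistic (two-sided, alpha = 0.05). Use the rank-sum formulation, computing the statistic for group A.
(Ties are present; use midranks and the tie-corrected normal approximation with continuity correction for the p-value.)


Step 1: Combine and sort all 10 observations; assign midranks.
sorted (value, group): (17,X), (19,X), (21,X), (24,Y), (27,X), (27,Y), (29,X), (30,Y), (31,Y), (32,Y)
ranks: 17->1, 19->2, 21->3, 24->4, 27->5.5, 27->5.5, 29->7, 30->8, 31->9, 32->10
Step 2: Rank sum for X: R1 = 1 + 2 + 3 + 5.5 + 7 = 18.5.
Step 3: U_X = R1 - n1(n1+1)/2 = 18.5 - 5*6/2 = 18.5 - 15 = 3.5.
       U_Y = n1*n2 - U_X = 25 - 3.5 = 21.5.
Step 4: Ties are present, so use the tie-corrected normal approximation (with continuity correction) for the p-value.
Step 5: p-value = 0.074913; compare to alpha = 0.05. fail to reject H0.

U_X = 3.5, p = 0.074913, fail to reject H0 at alpha = 0.05.


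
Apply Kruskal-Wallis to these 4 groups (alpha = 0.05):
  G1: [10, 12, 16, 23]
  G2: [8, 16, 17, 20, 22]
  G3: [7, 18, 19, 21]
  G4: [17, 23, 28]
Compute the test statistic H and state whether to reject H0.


Step 1: Combine all N = 16 observations and assign midranks.
sorted (value, group, rank): (7,G3,1), (8,G2,2), (10,G1,3), (12,G1,4), (16,G1,5.5), (16,G2,5.5), (17,G2,7.5), (17,G4,7.5), (18,G3,9), (19,G3,10), (20,G2,11), (21,G3,12), (22,G2,13), (23,G1,14.5), (23,G4,14.5), (28,G4,16)
Step 2: Sum ranks within each group.
R_1 = 27 (n_1 = 4)
R_2 = 39 (n_2 = 5)
R_3 = 32 (n_3 = 4)
R_4 = 38 (n_4 = 3)
Step 3: H = 12/(N(N+1)) * sum(R_i^2/n_i) - 3(N+1)
     = 12/(16*17) * (27^2/4 + 39^2/5 + 32^2/4 + 38^2/3) - 3*17
     = 0.044118 * 1223.78 - 51
     = 2.990441.
Step 4: Ties present; correction factor C = 1 - 18/(16^3 - 16) = 0.995588. Corrected H = 2.990441 / 0.995588 = 3.003693.
Step 5: Under H0, H ~ chi^2(3); p-value = 0.391056.
Step 6: alpha = 0.05. fail to reject H0.

H = 3.0037, df = 3, p = 0.391056, fail to reject H0.


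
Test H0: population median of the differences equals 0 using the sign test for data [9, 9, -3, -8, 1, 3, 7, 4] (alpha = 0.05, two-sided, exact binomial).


Step 1: Discard zero differences. Original n = 8; n_eff = number of nonzero differences = 8.
Nonzero differences (with sign): +9, +9, -3, -8, +1, +3, +7, +4
Step 2: Count signs: positive = 6, negative = 2.
Step 3: Under H0: P(positive) = 0.5, so the number of positives S ~ Bin(8, 0.5).
Step 4: Two-sided exact p-value = sum of Bin(8,0.5) probabilities at or below the observed probability = 0.289062.
Step 5: alpha = 0.05. fail to reject H0.

n_eff = 8, pos = 6, neg = 2, p = 0.289062, fail to reject H0.


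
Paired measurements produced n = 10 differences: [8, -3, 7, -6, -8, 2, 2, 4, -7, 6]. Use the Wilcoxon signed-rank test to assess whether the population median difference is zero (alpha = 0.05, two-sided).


Step 1: Drop any zero differences (none here) and take |d_i|.
|d| = [8, 3, 7, 6, 8, 2, 2, 4, 7, 6]
Step 2: Midrank |d_i| (ties get averaged ranks).
ranks: |8|->9.5, |3|->3, |7|->7.5, |6|->5.5, |8|->9.5, |2|->1.5, |2|->1.5, |4|->4, |7|->7.5, |6|->5.5
Step 3: Attach original signs; sum ranks with positive sign and with negative sign.
W+ = 9.5 + 7.5 + 1.5 + 1.5 + 4 + 5.5 = 29.5
W- = 3 + 5.5 + 9.5 + 7.5 = 25.5
(Check: W+ + W- = 55 should equal n(n+1)/2 = 55.)
Step 4: Test statistic W = min(W+, W-) = 25.5.
Step 5: Ties in |d|, so use the tie-corrected normal approximation.
        E[W] = n(n+1)/4 = 10*11/4 = 27.5.
        Tie groups: |d|=2 (t=2), |d|=6 (t=2), |d|=7 (t=2), |d|=8 (t=2); sum(t^3 - t) = 24.
        Var[W] = n(n+1)(2n+1)/24 - sum(t^3-t)/48 = 2310/24 - 24/48 = 95.75.
        z = (W - E[W]) / sqrt(Var[W]) = (25.5 - 27.5) / 9.7852 = -0.2044.
        Two-sided p = 2*Phi(z) = 0.838048.
Step 6: alpha = 0.05. fail to reject H0.

W+ = 29.5, W- = 25.5, W = min = 25.5, p = 0.838048, fail to reject H0.


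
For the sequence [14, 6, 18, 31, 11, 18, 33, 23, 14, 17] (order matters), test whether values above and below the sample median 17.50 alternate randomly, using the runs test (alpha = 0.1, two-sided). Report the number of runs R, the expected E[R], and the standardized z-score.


Step 1: Compute median = 17.50; label A = above, B = below.
Labels in order: BBAABAAABB  (n_A = 5, n_B = 5)
Step 2: Count runs R = 5.
Step 3: Under H0 (random ordering), E[R] = 2*n_A*n_B/(n_A+n_B) + 1 = 2*5*5/10 + 1 = 6.0000.
        Var[R] = 2*n_A*n_B*(2*n_A*n_B - n_A - n_B) / ((n_A+n_B)^2 * (n_A+n_B-1)) = 2000/900 = 2.2222.
        SD[R] = 1.4907.
Step 4: Continuity-corrected z = (R + 0.5 - E[R]) / SD[R] = (5 + 0.5 - 6.0000) / 1.4907 = -0.3354.
Step 5: Two-sided p-value via normal approximation = 2*(1 - Phi(|z|)) = 0.737316.
Step 6: alpha = 0.1. fail to reject H0.

R = 5, z = -0.3354, p = 0.737316, fail to reject H0.


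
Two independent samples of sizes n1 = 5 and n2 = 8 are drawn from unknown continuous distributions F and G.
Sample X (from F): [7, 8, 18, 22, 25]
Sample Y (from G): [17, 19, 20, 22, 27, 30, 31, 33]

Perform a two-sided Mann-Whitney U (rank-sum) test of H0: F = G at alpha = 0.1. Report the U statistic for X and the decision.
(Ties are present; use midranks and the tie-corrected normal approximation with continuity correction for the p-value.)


Step 1: Combine and sort all 13 observations; assign midranks.
sorted (value, group): (7,X), (8,X), (17,Y), (18,X), (19,Y), (20,Y), (22,X), (22,Y), (25,X), (27,Y), (30,Y), (31,Y), (33,Y)
ranks: 7->1, 8->2, 17->3, 18->4, 19->5, 20->6, 22->7.5, 22->7.5, 25->9, 27->10, 30->11, 31->12, 33->13
Step 2: Rank sum for X: R1 = 1 + 2 + 4 + 7.5 + 9 = 23.5.
Step 3: U_X = R1 - n1(n1+1)/2 = 23.5 - 5*6/2 = 23.5 - 15 = 8.5.
       U_Y = n1*n2 - U_X = 40 - 8.5 = 31.5.
Step 4: Ties are present, so use the tie-corrected normal approximation (with continuity correction) for the p-value.
Step 5: p-value = 0.106864; compare to alpha = 0.1. fail to reject H0.

U_X = 8.5, p = 0.106864, fail to reject H0 at alpha = 0.1.


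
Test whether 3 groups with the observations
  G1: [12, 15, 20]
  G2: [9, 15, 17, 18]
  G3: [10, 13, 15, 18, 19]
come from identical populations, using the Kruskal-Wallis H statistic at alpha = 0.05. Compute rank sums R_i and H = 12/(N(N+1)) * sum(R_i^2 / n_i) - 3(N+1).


Step 1: Combine all N = 12 observations and assign midranks.
sorted (value, group, rank): (9,G2,1), (10,G3,2), (12,G1,3), (13,G3,4), (15,G1,6), (15,G2,6), (15,G3,6), (17,G2,8), (18,G2,9.5), (18,G3,9.5), (19,G3,11), (20,G1,12)
Step 2: Sum ranks within each group.
R_1 = 21 (n_1 = 3)
R_2 = 24.5 (n_2 = 4)
R_3 = 32.5 (n_3 = 5)
Step 3: H = 12/(N(N+1)) * sum(R_i^2/n_i) - 3(N+1)
     = 12/(12*13) * (21^2/3 + 24.5^2/4 + 32.5^2/5) - 3*13
     = 0.076923 * 508.312 - 39
     = 0.100962.
Step 4: Ties present; correction factor C = 1 - 30/(12^3 - 12) = 0.982517. Corrected H = 0.100962 / 0.982517 = 0.102758.
Step 5: Under H0, H ~ chi^2(2); p-value = 0.949919.
Step 6: alpha = 0.05. fail to reject H0.

H = 0.1028, df = 2, p = 0.949919, fail to reject H0.


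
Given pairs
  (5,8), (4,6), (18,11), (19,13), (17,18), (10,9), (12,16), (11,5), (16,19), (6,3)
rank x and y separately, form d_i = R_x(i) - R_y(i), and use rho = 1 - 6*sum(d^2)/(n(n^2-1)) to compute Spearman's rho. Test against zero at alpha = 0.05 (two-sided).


Step 1: Rank x and y separately (midranks; no ties here).
rank(x): 5->2, 4->1, 18->9, 19->10, 17->8, 10->4, 12->6, 11->5, 16->7, 6->3
rank(y): 8->4, 6->3, 11->6, 13->7, 18->9, 9->5, 16->8, 5->2, 19->10, 3->1
Step 2: d_i = R_x(i) - R_y(i); compute d_i^2.
  (2-4)^2=4, (1-3)^2=4, (9-6)^2=9, (10-7)^2=9, (8-9)^2=1, (4-5)^2=1, (6-8)^2=4, (5-2)^2=9, (7-10)^2=9, (3-1)^2=4
sum(d^2) = 54.
Step 3: rho = 1 - 6*54 / (10*(10^2 - 1)) = 1 - 324/990 = 0.672727.
Step 4: Under H0, t = rho * sqrt((n-2)/(1-rho^2)) = 2.5717 ~ t(8).
Step 5: Two-sided p-value from the t-distribution with 8 df = 0.033041.
Step 6: alpha = 0.05. reject H0.

rho = 0.6727, p = 0.033041, reject H0 at alpha = 0.05.


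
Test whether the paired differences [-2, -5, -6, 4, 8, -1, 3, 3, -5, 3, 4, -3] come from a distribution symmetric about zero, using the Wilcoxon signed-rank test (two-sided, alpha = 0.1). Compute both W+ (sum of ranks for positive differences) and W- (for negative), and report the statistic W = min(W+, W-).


Step 1: Drop any zero differences (none here) and take |d_i|.
|d| = [2, 5, 6, 4, 8, 1, 3, 3, 5, 3, 4, 3]
Step 2: Midrank |d_i| (ties get averaged ranks).
ranks: |2|->2, |5|->9.5, |6|->11, |4|->7.5, |8|->12, |1|->1, |3|->4.5, |3|->4.5, |5|->9.5, |3|->4.5, |4|->7.5, |3|->4.5
Step 3: Attach original signs; sum ranks with positive sign and with negative sign.
W+ = 7.5 + 12 + 4.5 + 4.5 + 4.5 + 7.5 = 40.5
W- = 2 + 9.5 + 11 + 1 + 9.5 + 4.5 = 37.5
(Check: W+ + W- = 78 should equal n(n+1)/2 = 78.)
Step 4: Test statistic W = min(W+, W-) = 37.5.
Step 5: Ties in |d|, so use the tie-corrected normal approximation.
        E[W] = n(n+1)/4 = 12*13/4 = 39.
        Tie groups: |d|=3 (t=4), |d|=4 (t=2), |d|=5 (t=2); sum(t^3 - t) = 72.
        Var[W] = n(n+1)(2n+1)/24 - sum(t^3-t)/48 = 3900/24 - 72/48 = 161.
        z = (W - E[W]) / sqrt(Var[W]) = (37.5 - 39) / 12.6886 = -0.1182.
        Two-sided p = 2*Phi(z) = 0.905896.
Step 6: alpha = 0.1. fail to reject H0.

W+ = 40.5, W- = 37.5, W = min = 37.5, p = 0.905896, fail to reject H0.


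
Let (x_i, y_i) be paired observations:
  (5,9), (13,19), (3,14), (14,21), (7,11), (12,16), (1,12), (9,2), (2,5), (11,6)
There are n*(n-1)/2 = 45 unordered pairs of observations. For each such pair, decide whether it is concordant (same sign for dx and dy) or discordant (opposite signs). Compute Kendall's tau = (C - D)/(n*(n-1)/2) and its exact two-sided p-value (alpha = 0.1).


Step 1: Enumerate the 45 unordered pairs (i,j) with i<j and classify each by sign(x_j-x_i) * sign(y_j-y_i).
  (1,2):dx=+8,dy=+10->C; (1,3):dx=-2,dy=+5->D; (1,4):dx=+9,dy=+12->C; (1,5):dx=+2,dy=+2->C
  (1,6):dx=+7,dy=+7->C; (1,7):dx=-4,dy=+3->D; (1,8):dx=+4,dy=-7->D; (1,9):dx=-3,dy=-4->C
  (1,10):dx=+6,dy=-3->D; (2,3):dx=-10,dy=-5->C; (2,4):dx=+1,dy=+2->C; (2,5):dx=-6,dy=-8->C
  (2,6):dx=-1,dy=-3->C; (2,7):dx=-12,dy=-7->C; (2,8):dx=-4,dy=-17->C; (2,9):dx=-11,dy=-14->C
  (2,10):dx=-2,dy=-13->C; (3,4):dx=+11,dy=+7->C; (3,5):dx=+4,dy=-3->D; (3,6):dx=+9,dy=+2->C
  (3,7):dx=-2,dy=-2->C; (3,8):dx=+6,dy=-12->D; (3,9):dx=-1,dy=-9->C; (3,10):dx=+8,dy=-8->D
  (4,5):dx=-7,dy=-10->C; (4,6):dx=-2,dy=-5->C; (4,7):dx=-13,dy=-9->C; (4,8):dx=-5,dy=-19->C
  (4,9):dx=-12,dy=-16->C; (4,10):dx=-3,dy=-15->C; (5,6):dx=+5,dy=+5->C; (5,7):dx=-6,dy=+1->D
  (5,8):dx=+2,dy=-9->D; (5,9):dx=-5,dy=-6->C; (5,10):dx=+4,dy=-5->D; (6,7):dx=-11,dy=-4->C
  (6,8):dx=-3,dy=-14->C; (6,9):dx=-10,dy=-11->C; (6,10):dx=-1,dy=-10->C; (7,8):dx=+8,dy=-10->D
  (7,9):dx=+1,dy=-7->D; (7,10):dx=+10,dy=-6->D; (8,9):dx=-7,dy=+3->D; (8,10):dx=+2,dy=+4->C
  (9,10):dx=+9,dy=+1->C
Step 2: C = 31, D = 14, total pairs = 45.
Step 3: tau = (C - D)/(n(n-1)/2) = (31 - 14)/45 = 0.377778.
Step 4: Exact two-sided p-value (enumerate n! = 3628800 permutations of y under H0): p = 0.155742.
Step 5: alpha = 0.1. fail to reject H0.

tau_b = 0.3778 (C=31, D=14), p = 0.155742, fail to reject H0.


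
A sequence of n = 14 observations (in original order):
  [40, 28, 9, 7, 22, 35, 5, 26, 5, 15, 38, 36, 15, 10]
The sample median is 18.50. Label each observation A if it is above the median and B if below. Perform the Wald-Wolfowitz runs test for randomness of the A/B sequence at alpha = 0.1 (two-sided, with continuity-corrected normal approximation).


Step 1: Compute median = 18.50; label A = above, B = below.
Labels in order: AABBAABABBAABB  (n_A = 7, n_B = 7)
Step 2: Count runs R = 8.
Step 3: Under H0 (random ordering), E[R] = 2*n_A*n_B/(n_A+n_B) + 1 = 2*7*7/14 + 1 = 8.0000.
        Var[R] = 2*n_A*n_B*(2*n_A*n_B - n_A - n_B) / ((n_A+n_B)^2 * (n_A+n_B-1)) = 8232/2548 = 3.2308.
        SD[R] = 1.7974.
Step 4: R = E[R], so z = 0 with no continuity correction.
Step 5: Two-sided p-value via normal approximation = 2*(1 - Phi(|z|)) = 1.000000.
Step 6: alpha = 0.1. fail to reject H0.

R = 8, z = 0.0000, p = 1.000000, fail to reject H0.


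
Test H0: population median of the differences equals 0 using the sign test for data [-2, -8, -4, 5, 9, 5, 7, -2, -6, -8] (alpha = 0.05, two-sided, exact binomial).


Step 1: Discard zero differences. Original n = 10; n_eff = number of nonzero differences = 10.
Nonzero differences (with sign): -2, -8, -4, +5, +9, +5, +7, -2, -6, -8
Step 2: Count signs: positive = 4, negative = 6.
Step 3: Under H0: P(positive) = 0.5, so the number of positives S ~ Bin(10, 0.5).
Step 4: Two-sided exact p-value = sum of Bin(10,0.5) probabilities at or below the observed probability = 0.753906.
Step 5: alpha = 0.05. fail to reject H0.

n_eff = 10, pos = 4, neg = 6, p = 0.753906, fail to reject H0.


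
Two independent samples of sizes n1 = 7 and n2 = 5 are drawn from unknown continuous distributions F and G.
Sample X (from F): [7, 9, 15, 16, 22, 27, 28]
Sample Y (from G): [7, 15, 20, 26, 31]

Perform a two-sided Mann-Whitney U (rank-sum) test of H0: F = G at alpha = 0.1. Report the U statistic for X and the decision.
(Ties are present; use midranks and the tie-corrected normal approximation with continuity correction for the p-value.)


Step 1: Combine and sort all 12 observations; assign midranks.
sorted (value, group): (7,X), (7,Y), (9,X), (15,X), (15,Y), (16,X), (20,Y), (22,X), (26,Y), (27,X), (28,X), (31,Y)
ranks: 7->1.5, 7->1.5, 9->3, 15->4.5, 15->4.5, 16->6, 20->7, 22->8, 26->9, 27->10, 28->11, 31->12
Step 2: Rank sum for X: R1 = 1.5 + 3 + 4.5 + 6 + 8 + 10 + 11 = 44.
Step 3: U_X = R1 - n1(n1+1)/2 = 44 - 7*8/2 = 44 - 28 = 16.
       U_Y = n1*n2 - U_X = 35 - 16 = 19.
Step 4: Ties are present, so use the tie-corrected normal approximation (with continuity correction) for the p-value.
Step 5: p-value = 0.870542; compare to alpha = 0.1. fail to reject H0.

U_X = 16, p = 0.870542, fail to reject H0 at alpha = 0.1.


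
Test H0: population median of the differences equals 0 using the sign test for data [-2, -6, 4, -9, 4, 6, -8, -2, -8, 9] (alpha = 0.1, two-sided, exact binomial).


Step 1: Discard zero differences. Original n = 10; n_eff = number of nonzero differences = 10.
Nonzero differences (with sign): -2, -6, +4, -9, +4, +6, -8, -2, -8, +9
Step 2: Count signs: positive = 4, negative = 6.
Step 3: Under H0: P(positive) = 0.5, so the number of positives S ~ Bin(10, 0.5).
Step 4: Two-sided exact p-value = sum of Bin(10,0.5) probabilities at or below the observed probability = 0.753906.
Step 5: alpha = 0.1. fail to reject H0.

n_eff = 10, pos = 4, neg = 6, p = 0.753906, fail to reject H0.


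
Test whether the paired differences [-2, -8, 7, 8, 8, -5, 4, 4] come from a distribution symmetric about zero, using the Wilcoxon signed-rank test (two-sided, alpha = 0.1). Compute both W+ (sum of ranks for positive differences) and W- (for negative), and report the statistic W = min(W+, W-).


Step 1: Drop any zero differences (none here) and take |d_i|.
|d| = [2, 8, 7, 8, 8, 5, 4, 4]
Step 2: Midrank |d_i| (ties get averaged ranks).
ranks: |2|->1, |8|->7, |7|->5, |8|->7, |8|->7, |5|->4, |4|->2.5, |4|->2.5
Step 3: Attach original signs; sum ranks with positive sign and with negative sign.
W+ = 5 + 7 + 7 + 2.5 + 2.5 = 24
W- = 1 + 7 + 4 = 12
(Check: W+ + W- = 36 should equal n(n+1)/2 = 36.)
Step 4: Test statistic W = min(W+, W-) = 12.
Step 5: Ties in |d|, so use the tie-corrected normal approximation.
        E[W] = n(n+1)/4 = 8*9/4 = 18.
        Tie groups: |d|=4 (t=2), |d|=8 (t=3); sum(t^3 - t) = 30.
        Var[W] = n(n+1)(2n+1)/24 - sum(t^3-t)/48 = 1224/24 - 30/48 = 50.375.
        z = (W - E[W]) / sqrt(Var[W]) = (12 - 18) / 7.0975 = -0.8454.
        Two-sided p = 2*Phi(z) = 0.397908.
Step 6: alpha = 0.1. fail to reject H0.

W+ = 24, W- = 12, W = min = 12, p = 0.397908, fail to reject H0.


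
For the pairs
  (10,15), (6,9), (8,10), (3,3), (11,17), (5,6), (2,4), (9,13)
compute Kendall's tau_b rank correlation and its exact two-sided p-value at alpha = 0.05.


Step 1: Enumerate the 28 unordered pairs (i,j) with i<j and classify each by sign(x_j-x_i) * sign(y_j-y_i).
  (1,2):dx=-4,dy=-6->C; (1,3):dx=-2,dy=-5->C; (1,4):dx=-7,dy=-12->C; (1,5):dx=+1,dy=+2->C
  (1,6):dx=-5,dy=-9->C; (1,7):dx=-8,dy=-11->C; (1,8):dx=-1,dy=-2->C; (2,3):dx=+2,dy=+1->C
  (2,4):dx=-3,dy=-6->C; (2,5):dx=+5,dy=+8->C; (2,6):dx=-1,dy=-3->C; (2,7):dx=-4,dy=-5->C
  (2,8):dx=+3,dy=+4->C; (3,4):dx=-5,dy=-7->C; (3,5):dx=+3,dy=+7->C; (3,6):dx=-3,dy=-4->C
  (3,7):dx=-6,dy=-6->C; (3,8):dx=+1,dy=+3->C; (4,5):dx=+8,dy=+14->C; (4,6):dx=+2,dy=+3->C
  (4,7):dx=-1,dy=+1->D; (4,8):dx=+6,dy=+10->C; (5,6):dx=-6,dy=-11->C; (5,7):dx=-9,dy=-13->C
  (5,8):dx=-2,dy=-4->C; (6,7):dx=-3,dy=-2->C; (6,8):dx=+4,dy=+7->C; (7,8):dx=+7,dy=+9->C
Step 2: C = 27, D = 1, total pairs = 28.
Step 3: tau = (C - D)/(n(n-1)/2) = (27 - 1)/28 = 0.928571.
Step 4: Exact two-sided p-value (enumerate n! = 40320 permutations of y under H0): p = 0.000397.
Step 5: alpha = 0.05. reject H0.

tau_b = 0.9286 (C=27, D=1), p = 0.000397, reject H0.


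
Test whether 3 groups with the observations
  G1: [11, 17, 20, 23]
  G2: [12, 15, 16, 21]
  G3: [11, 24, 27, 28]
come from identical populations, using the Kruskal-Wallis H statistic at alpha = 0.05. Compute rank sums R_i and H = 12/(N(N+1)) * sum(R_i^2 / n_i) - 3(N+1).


Step 1: Combine all N = 12 observations and assign midranks.
sorted (value, group, rank): (11,G1,1.5), (11,G3,1.5), (12,G2,3), (15,G2,4), (16,G2,5), (17,G1,6), (20,G1,7), (21,G2,8), (23,G1,9), (24,G3,10), (27,G3,11), (28,G3,12)
Step 2: Sum ranks within each group.
R_1 = 23.5 (n_1 = 4)
R_2 = 20 (n_2 = 4)
R_3 = 34.5 (n_3 = 4)
Step 3: H = 12/(N(N+1)) * sum(R_i^2/n_i) - 3(N+1)
     = 12/(12*13) * (23.5^2/4 + 20^2/4 + 34.5^2/4) - 3*13
     = 0.076923 * 535.625 - 39
     = 2.201923.
Step 4: Ties present; correction factor C = 1 - 6/(12^3 - 12) = 0.996503. Corrected H = 2.201923 / 0.996503 = 2.209649.
Step 5: Under H0, H ~ chi^2(2); p-value = 0.331269.
Step 6: alpha = 0.05. fail to reject H0.

H = 2.2096, df = 2, p = 0.331269, fail to reject H0.


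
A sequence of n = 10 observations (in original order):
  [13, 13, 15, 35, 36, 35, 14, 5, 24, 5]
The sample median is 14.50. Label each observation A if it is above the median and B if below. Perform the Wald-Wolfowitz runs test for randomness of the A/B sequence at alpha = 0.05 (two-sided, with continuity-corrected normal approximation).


Step 1: Compute median = 14.50; label A = above, B = below.
Labels in order: BBAAAABBAB  (n_A = 5, n_B = 5)
Step 2: Count runs R = 5.
Step 3: Under H0 (random ordering), E[R] = 2*n_A*n_B/(n_A+n_B) + 1 = 2*5*5/10 + 1 = 6.0000.
        Var[R] = 2*n_A*n_B*(2*n_A*n_B - n_A - n_B) / ((n_A+n_B)^2 * (n_A+n_B-1)) = 2000/900 = 2.2222.
        SD[R] = 1.4907.
Step 4: Continuity-corrected z = (R + 0.5 - E[R]) / SD[R] = (5 + 0.5 - 6.0000) / 1.4907 = -0.3354.
Step 5: Two-sided p-value via normal approximation = 2*(1 - Phi(|z|)) = 0.737316.
Step 6: alpha = 0.05. fail to reject H0.

R = 5, z = -0.3354, p = 0.737316, fail to reject H0.


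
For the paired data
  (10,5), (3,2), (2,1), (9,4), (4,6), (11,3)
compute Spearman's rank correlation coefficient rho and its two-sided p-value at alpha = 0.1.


Step 1: Rank x and y separately (midranks; no ties here).
rank(x): 10->5, 3->2, 2->1, 9->4, 4->3, 11->6
rank(y): 5->5, 2->2, 1->1, 4->4, 6->6, 3->3
Step 2: d_i = R_x(i) - R_y(i); compute d_i^2.
  (5-5)^2=0, (2-2)^2=0, (1-1)^2=0, (4-4)^2=0, (3-6)^2=9, (6-3)^2=9
sum(d^2) = 18.
Step 3: rho = 1 - 6*18 / (6*(6^2 - 1)) = 1 - 108/210 = 0.485714.
Step 4: Under H0, t = rho * sqrt((n-2)/(1-rho^2)) = 1.1113 ~ t(4).
Step 5: Two-sided p-value from the t-distribution with 4 df = 0.328723.
Step 6: alpha = 0.1. fail to reject H0.

rho = 0.4857, p = 0.328723, fail to reject H0 at alpha = 0.1.


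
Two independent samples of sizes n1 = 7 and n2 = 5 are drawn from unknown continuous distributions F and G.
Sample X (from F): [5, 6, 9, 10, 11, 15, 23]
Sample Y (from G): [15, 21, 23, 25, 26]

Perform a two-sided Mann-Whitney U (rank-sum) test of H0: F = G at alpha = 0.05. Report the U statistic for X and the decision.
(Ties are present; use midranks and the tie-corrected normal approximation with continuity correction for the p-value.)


Step 1: Combine and sort all 12 observations; assign midranks.
sorted (value, group): (5,X), (6,X), (9,X), (10,X), (11,X), (15,X), (15,Y), (21,Y), (23,X), (23,Y), (25,Y), (26,Y)
ranks: 5->1, 6->2, 9->3, 10->4, 11->5, 15->6.5, 15->6.5, 21->8, 23->9.5, 23->9.5, 25->11, 26->12
Step 2: Rank sum for X: R1 = 1 + 2 + 3 + 4 + 5 + 6.5 + 9.5 = 31.
Step 3: U_X = R1 - n1(n1+1)/2 = 31 - 7*8/2 = 31 - 28 = 3.
       U_Y = n1*n2 - U_X = 35 - 3 = 32.
Step 4: Ties are present, so use the tie-corrected normal approximation (with continuity correction) for the p-value.
Step 5: p-value = 0.022514; compare to alpha = 0.05. reject H0.

U_X = 3, p = 0.022514, reject H0 at alpha = 0.05.


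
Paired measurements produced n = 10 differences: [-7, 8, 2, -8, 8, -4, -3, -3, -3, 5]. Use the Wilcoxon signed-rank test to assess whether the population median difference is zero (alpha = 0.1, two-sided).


Step 1: Drop any zero differences (none here) and take |d_i|.
|d| = [7, 8, 2, 8, 8, 4, 3, 3, 3, 5]
Step 2: Midrank |d_i| (ties get averaged ranks).
ranks: |7|->7, |8|->9, |2|->1, |8|->9, |8|->9, |4|->5, |3|->3, |3|->3, |3|->3, |5|->6
Step 3: Attach original signs; sum ranks with positive sign and with negative sign.
W+ = 9 + 1 + 9 + 6 = 25
W- = 7 + 9 + 5 + 3 + 3 + 3 = 30
(Check: W+ + W- = 55 should equal n(n+1)/2 = 55.)
Step 4: Test statistic W = min(W+, W-) = 25.
Step 5: Ties in |d|, so use the tie-corrected normal approximation.
        E[W] = n(n+1)/4 = 10*11/4 = 27.5.
        Tie groups: |d|=3 (t=3), |d|=8 (t=3); sum(t^3 - t) = 48.
        Var[W] = n(n+1)(2n+1)/24 - sum(t^3-t)/48 = 2310/24 - 48/48 = 95.25.
        z = (W - E[W]) / sqrt(Var[W]) = (25 - 27.5) / 9.7596 = -0.2562.
        Two-sided p = 2*Phi(z) = 0.797829.
Step 6: alpha = 0.1. fail to reject H0.

W+ = 25, W- = 30, W = min = 25, p = 0.797829, fail to reject H0.


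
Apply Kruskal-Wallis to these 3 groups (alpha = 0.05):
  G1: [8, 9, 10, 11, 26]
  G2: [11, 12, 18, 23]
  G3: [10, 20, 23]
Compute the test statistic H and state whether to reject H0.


Step 1: Combine all N = 12 observations and assign midranks.
sorted (value, group, rank): (8,G1,1), (9,G1,2), (10,G1,3.5), (10,G3,3.5), (11,G1,5.5), (11,G2,5.5), (12,G2,7), (18,G2,8), (20,G3,9), (23,G2,10.5), (23,G3,10.5), (26,G1,12)
Step 2: Sum ranks within each group.
R_1 = 24 (n_1 = 5)
R_2 = 31 (n_2 = 4)
R_3 = 23 (n_3 = 3)
Step 3: H = 12/(N(N+1)) * sum(R_i^2/n_i) - 3(N+1)
     = 12/(12*13) * (24^2/5 + 31^2/4 + 23^2/3) - 3*13
     = 0.076923 * 531.783 - 39
     = 1.906410.
Step 4: Ties present; correction factor C = 1 - 18/(12^3 - 12) = 0.989510. Corrected H = 1.906410 / 0.989510 = 1.926620.
Step 5: Under H0, H ~ chi^2(2); p-value = 0.381628.
Step 6: alpha = 0.05. fail to reject H0.

H = 1.9266, df = 2, p = 0.381628, fail to reject H0.


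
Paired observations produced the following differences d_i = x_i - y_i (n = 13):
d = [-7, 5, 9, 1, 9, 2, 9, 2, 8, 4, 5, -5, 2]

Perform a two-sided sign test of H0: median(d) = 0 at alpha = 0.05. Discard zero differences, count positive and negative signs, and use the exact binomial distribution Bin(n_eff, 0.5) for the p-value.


Step 1: Discard zero differences. Original n = 13; n_eff = number of nonzero differences = 13.
Nonzero differences (with sign): -7, +5, +9, +1, +9, +2, +9, +2, +8, +4, +5, -5, +2
Step 2: Count signs: positive = 11, negative = 2.
Step 3: Under H0: P(positive) = 0.5, so the number of positives S ~ Bin(13, 0.5).
Step 4: Two-sided exact p-value = sum of Bin(13,0.5) probabilities at or below the observed probability = 0.022461.
Step 5: alpha = 0.05. reject H0.

n_eff = 13, pos = 11, neg = 2, p = 0.022461, reject H0.


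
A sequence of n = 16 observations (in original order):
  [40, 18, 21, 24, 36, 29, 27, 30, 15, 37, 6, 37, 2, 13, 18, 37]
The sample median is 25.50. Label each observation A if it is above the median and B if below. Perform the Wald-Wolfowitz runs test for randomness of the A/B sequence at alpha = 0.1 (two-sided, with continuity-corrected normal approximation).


Step 1: Compute median = 25.50; label A = above, B = below.
Labels in order: ABBBAAAABABABBBA  (n_A = 8, n_B = 8)
Step 2: Count runs R = 9.
Step 3: Under H0 (random ordering), E[R] = 2*n_A*n_B/(n_A+n_B) + 1 = 2*8*8/16 + 1 = 9.0000.
        Var[R] = 2*n_A*n_B*(2*n_A*n_B - n_A - n_B) / ((n_A+n_B)^2 * (n_A+n_B-1)) = 14336/3840 = 3.7333.
        SD[R] = 1.9322.
Step 4: R = E[R], so z = 0 with no continuity correction.
Step 5: Two-sided p-value via normal approximation = 2*(1 - Phi(|z|)) = 1.000000.
Step 6: alpha = 0.1. fail to reject H0.

R = 9, z = 0.0000, p = 1.000000, fail to reject H0.


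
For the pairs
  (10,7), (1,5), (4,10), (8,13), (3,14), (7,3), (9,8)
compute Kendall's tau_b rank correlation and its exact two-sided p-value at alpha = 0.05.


Step 1: Enumerate the 21 unordered pairs (i,j) with i<j and classify each by sign(x_j-x_i) * sign(y_j-y_i).
  (1,2):dx=-9,dy=-2->C; (1,3):dx=-6,dy=+3->D; (1,4):dx=-2,dy=+6->D; (1,5):dx=-7,dy=+7->D
  (1,6):dx=-3,dy=-4->C; (1,7):dx=-1,dy=+1->D; (2,3):dx=+3,dy=+5->C; (2,4):dx=+7,dy=+8->C
  (2,5):dx=+2,dy=+9->C; (2,6):dx=+6,dy=-2->D; (2,7):dx=+8,dy=+3->C; (3,4):dx=+4,dy=+3->C
  (3,5):dx=-1,dy=+4->D; (3,6):dx=+3,dy=-7->D; (3,7):dx=+5,dy=-2->D; (4,5):dx=-5,dy=+1->D
  (4,6):dx=-1,dy=-10->C; (4,7):dx=+1,dy=-5->D; (5,6):dx=+4,dy=-11->D; (5,7):dx=+6,dy=-6->D
  (6,7):dx=+2,dy=+5->C
Step 2: C = 9, D = 12, total pairs = 21.
Step 3: tau = (C - D)/(n(n-1)/2) = (9 - 12)/21 = -0.142857.
Step 4: Exact two-sided p-value (enumerate n! = 5040 permutations of y under H0): p = 0.772619.
Step 5: alpha = 0.05. fail to reject H0.

tau_b = -0.1429 (C=9, D=12), p = 0.772619, fail to reject H0.


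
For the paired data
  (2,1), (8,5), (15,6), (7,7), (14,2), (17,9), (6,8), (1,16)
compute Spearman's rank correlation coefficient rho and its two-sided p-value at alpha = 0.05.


Step 1: Rank x and y separately (midranks; no ties here).
rank(x): 2->2, 8->5, 15->7, 7->4, 14->6, 17->8, 6->3, 1->1
rank(y): 1->1, 5->3, 6->4, 7->5, 2->2, 9->7, 8->6, 16->8
Step 2: d_i = R_x(i) - R_y(i); compute d_i^2.
  (2-1)^2=1, (5-3)^2=4, (7-4)^2=9, (4-5)^2=1, (6-2)^2=16, (8-7)^2=1, (3-6)^2=9, (1-8)^2=49
sum(d^2) = 90.
Step 3: rho = 1 - 6*90 / (8*(8^2 - 1)) = 1 - 540/504 = -0.071429.
Step 4: Under H0, t = rho * sqrt((n-2)/(1-rho^2)) = -0.1754 ~ t(6).
Step 5: Two-sided p-value from the t-distribution with 6 df = 0.866526.
Step 6: alpha = 0.05. fail to reject H0.

rho = -0.0714, p = 0.866526, fail to reject H0 at alpha = 0.05.


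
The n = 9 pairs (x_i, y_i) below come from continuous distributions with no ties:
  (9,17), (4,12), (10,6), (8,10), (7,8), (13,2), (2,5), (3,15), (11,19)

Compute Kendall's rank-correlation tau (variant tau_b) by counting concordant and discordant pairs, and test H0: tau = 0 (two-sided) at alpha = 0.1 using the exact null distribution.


Step 1: Enumerate the 36 unordered pairs (i,j) with i<j and classify each by sign(x_j-x_i) * sign(y_j-y_i).
  (1,2):dx=-5,dy=-5->C; (1,3):dx=+1,dy=-11->D; (1,4):dx=-1,dy=-7->C; (1,5):dx=-2,dy=-9->C
  (1,6):dx=+4,dy=-15->D; (1,7):dx=-7,dy=-12->C; (1,8):dx=-6,dy=-2->C; (1,9):dx=+2,dy=+2->C
  (2,3):dx=+6,dy=-6->D; (2,4):dx=+4,dy=-2->D; (2,5):dx=+3,dy=-4->D; (2,6):dx=+9,dy=-10->D
  (2,7):dx=-2,dy=-7->C; (2,8):dx=-1,dy=+3->D; (2,9):dx=+7,dy=+7->C; (3,4):dx=-2,dy=+4->D
  (3,5):dx=-3,dy=+2->D; (3,6):dx=+3,dy=-4->D; (3,7):dx=-8,dy=-1->C; (3,8):dx=-7,dy=+9->D
  (3,9):dx=+1,dy=+13->C; (4,5):dx=-1,dy=-2->C; (4,6):dx=+5,dy=-8->D; (4,7):dx=-6,dy=-5->C
  (4,8):dx=-5,dy=+5->D; (4,9):dx=+3,dy=+9->C; (5,6):dx=+6,dy=-6->D; (5,7):dx=-5,dy=-3->C
  (5,8):dx=-4,dy=+7->D; (5,9):dx=+4,dy=+11->C; (6,7):dx=-11,dy=+3->D; (6,8):dx=-10,dy=+13->D
  (6,9):dx=-2,dy=+17->D; (7,8):dx=+1,dy=+10->C; (7,9):dx=+9,dy=+14->C; (8,9):dx=+8,dy=+4->C
Step 2: C = 18, D = 18, total pairs = 36.
Step 3: tau = (C - D)/(n(n-1)/2) = (18 - 18)/36 = 0.000000.
Step 4: Exact two-sided p-value (enumerate n! = 362880 permutations of y under H0): p = 1.000000.
Step 5: alpha = 0.1. fail to reject H0.

tau_b = 0.0000 (C=18, D=18), p = 1.000000, fail to reject H0.


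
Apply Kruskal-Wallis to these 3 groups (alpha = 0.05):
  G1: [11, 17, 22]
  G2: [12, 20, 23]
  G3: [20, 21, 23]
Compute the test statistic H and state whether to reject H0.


Step 1: Combine all N = 9 observations and assign midranks.
sorted (value, group, rank): (11,G1,1), (12,G2,2), (17,G1,3), (20,G2,4.5), (20,G3,4.5), (21,G3,6), (22,G1,7), (23,G2,8.5), (23,G3,8.5)
Step 2: Sum ranks within each group.
R_1 = 11 (n_1 = 3)
R_2 = 15 (n_2 = 3)
R_3 = 19 (n_3 = 3)
Step 3: H = 12/(N(N+1)) * sum(R_i^2/n_i) - 3(N+1)
     = 12/(9*10) * (11^2/3 + 15^2/3 + 19^2/3) - 3*10
     = 0.133333 * 235.667 - 30
     = 1.422222.
Step 4: Ties present; correction factor C = 1 - 12/(9^3 - 9) = 0.983333. Corrected H = 1.422222 / 0.983333 = 1.446328.
Step 5: Under H0, H ~ chi^2(2); p-value = 0.485215.
Step 6: alpha = 0.05. fail to reject H0.

H = 1.4463, df = 2, p = 0.485215, fail to reject H0.


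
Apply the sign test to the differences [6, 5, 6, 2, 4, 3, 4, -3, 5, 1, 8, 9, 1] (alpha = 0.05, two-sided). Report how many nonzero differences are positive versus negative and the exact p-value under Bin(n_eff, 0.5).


Step 1: Discard zero differences. Original n = 13; n_eff = number of nonzero differences = 13.
Nonzero differences (with sign): +6, +5, +6, +2, +4, +3, +4, -3, +5, +1, +8, +9, +1
Step 2: Count signs: positive = 12, negative = 1.
Step 3: Under H0: P(positive) = 0.5, so the number of positives S ~ Bin(13, 0.5).
Step 4: Two-sided exact p-value = sum of Bin(13,0.5) probabilities at or below the observed probability = 0.003418.
Step 5: alpha = 0.05. reject H0.

n_eff = 13, pos = 12, neg = 1, p = 0.003418, reject H0.


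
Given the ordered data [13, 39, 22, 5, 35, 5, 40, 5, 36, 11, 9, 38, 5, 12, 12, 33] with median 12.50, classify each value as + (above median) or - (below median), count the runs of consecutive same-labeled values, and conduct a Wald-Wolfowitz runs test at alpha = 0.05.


Step 1: Compute median = 12.50; label A = above, B = below.
Labels in order: AAABABABABBABBBA  (n_A = 8, n_B = 8)
Step 2: Count runs R = 11.
Step 3: Under H0 (random ordering), E[R] = 2*n_A*n_B/(n_A+n_B) + 1 = 2*8*8/16 + 1 = 9.0000.
        Var[R] = 2*n_A*n_B*(2*n_A*n_B - n_A - n_B) / ((n_A+n_B)^2 * (n_A+n_B-1)) = 14336/3840 = 3.7333.
        SD[R] = 1.9322.
Step 4: Continuity-corrected z = (R - 0.5 - E[R]) / SD[R] = (11 - 0.5 - 9.0000) / 1.9322 = 0.7763.
Step 5: Two-sided p-value via normal approximation = 2*(1 - Phi(|z|)) = 0.437558.
Step 6: alpha = 0.05. fail to reject H0.

R = 11, z = 0.7763, p = 0.437558, fail to reject H0.


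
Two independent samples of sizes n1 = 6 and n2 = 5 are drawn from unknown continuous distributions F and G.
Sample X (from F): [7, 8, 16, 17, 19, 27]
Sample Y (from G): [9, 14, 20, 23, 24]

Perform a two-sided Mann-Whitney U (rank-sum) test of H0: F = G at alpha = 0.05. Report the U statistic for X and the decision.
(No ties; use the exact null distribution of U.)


Step 1: Combine and sort all 11 observations; assign midranks.
sorted (value, group): (7,X), (8,X), (9,Y), (14,Y), (16,X), (17,X), (19,X), (20,Y), (23,Y), (24,Y), (27,X)
ranks: 7->1, 8->2, 9->3, 14->4, 16->5, 17->6, 19->7, 20->8, 23->9, 24->10, 27->11
Step 2: Rank sum for X: R1 = 1 + 2 + 5 + 6 + 7 + 11 = 32.
Step 3: U_X = R1 - n1(n1+1)/2 = 32 - 6*7/2 = 32 - 21 = 11.
       U_Y = n1*n2 - U_X = 30 - 11 = 19.
Step 4: No ties, so the exact null distribution of U (based on enumerating the C(11,6) = 462 equally likely rank assignments) gives the two-sided p-value.
Step 5: p-value = 0.536797; compare to alpha = 0.05. fail to reject H0.

U_X = 11, p = 0.536797, fail to reject H0 at alpha = 0.05.


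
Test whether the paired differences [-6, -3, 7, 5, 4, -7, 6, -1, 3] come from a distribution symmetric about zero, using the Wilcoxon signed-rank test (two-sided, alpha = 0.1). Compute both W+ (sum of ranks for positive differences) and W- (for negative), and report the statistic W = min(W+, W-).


Step 1: Drop any zero differences (none here) and take |d_i|.
|d| = [6, 3, 7, 5, 4, 7, 6, 1, 3]
Step 2: Midrank |d_i| (ties get averaged ranks).
ranks: |6|->6.5, |3|->2.5, |7|->8.5, |5|->5, |4|->4, |7|->8.5, |6|->6.5, |1|->1, |3|->2.5
Step 3: Attach original signs; sum ranks with positive sign and with negative sign.
W+ = 8.5 + 5 + 4 + 6.5 + 2.5 = 26.5
W- = 6.5 + 2.5 + 8.5 + 1 = 18.5
(Check: W+ + W- = 45 should equal n(n+1)/2 = 45.)
Step 4: Test statistic W = min(W+, W-) = 18.5.
Step 5: Ties in |d|, so use the tie-corrected normal approximation.
        E[W] = n(n+1)/4 = 9*10/4 = 22.5.
        Tie groups: |d|=3 (t=2), |d|=6 (t=2), |d|=7 (t=2); sum(t^3 - t) = 18.
        Var[W] = n(n+1)(2n+1)/24 - sum(t^3-t)/48 = 1710/24 - 18/48 = 70.875.
        z = (W - E[W]) / sqrt(Var[W]) = (18.5 - 22.5) / 8.4187 = -0.4751.
        Two-sided p = 2*Phi(z) = 0.634694.
Step 6: alpha = 0.1. fail to reject H0.

W+ = 26.5, W- = 18.5, W = min = 18.5, p = 0.634694, fail to reject H0.


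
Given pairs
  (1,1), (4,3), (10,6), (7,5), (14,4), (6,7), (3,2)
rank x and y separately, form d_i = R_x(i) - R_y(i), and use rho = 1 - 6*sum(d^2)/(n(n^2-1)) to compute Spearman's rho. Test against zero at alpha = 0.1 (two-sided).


Step 1: Rank x and y separately (midranks; no ties here).
rank(x): 1->1, 4->3, 10->6, 7->5, 14->7, 6->4, 3->2
rank(y): 1->1, 3->3, 6->6, 5->5, 4->4, 7->7, 2->2
Step 2: d_i = R_x(i) - R_y(i); compute d_i^2.
  (1-1)^2=0, (3-3)^2=0, (6-6)^2=0, (5-5)^2=0, (7-4)^2=9, (4-7)^2=9, (2-2)^2=0
sum(d^2) = 18.
Step 3: rho = 1 - 6*18 / (7*(7^2 - 1)) = 1 - 108/336 = 0.678571.
Step 4: Under H0, t = rho * sqrt((n-2)/(1-rho^2)) = 2.0657 ~ t(5).
Step 5: Two-sided p-value from the t-distribution with 5 df = 0.093750.
Step 6: alpha = 0.1. reject H0.

rho = 0.6786, p = 0.093750, reject H0 at alpha = 0.1.


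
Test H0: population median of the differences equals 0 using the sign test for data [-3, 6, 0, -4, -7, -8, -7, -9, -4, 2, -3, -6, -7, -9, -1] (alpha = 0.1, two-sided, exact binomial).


Step 1: Discard zero differences. Original n = 15; n_eff = number of nonzero differences = 14.
Nonzero differences (with sign): -3, +6, -4, -7, -8, -7, -9, -4, +2, -3, -6, -7, -9, -1
Step 2: Count signs: positive = 2, negative = 12.
Step 3: Under H0: P(positive) = 0.5, so the number of positives S ~ Bin(14, 0.5).
Step 4: Two-sided exact p-value = sum of Bin(14,0.5) probabilities at or below the observed probability = 0.012939.
Step 5: alpha = 0.1. reject H0.

n_eff = 14, pos = 2, neg = 12, p = 0.012939, reject H0.


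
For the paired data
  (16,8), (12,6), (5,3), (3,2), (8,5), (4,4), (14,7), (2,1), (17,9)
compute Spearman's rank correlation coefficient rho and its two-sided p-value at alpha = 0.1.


Step 1: Rank x and y separately (midranks; no ties here).
rank(x): 16->8, 12->6, 5->4, 3->2, 8->5, 4->3, 14->7, 2->1, 17->9
rank(y): 8->8, 6->6, 3->3, 2->2, 5->5, 4->4, 7->7, 1->1, 9->9
Step 2: d_i = R_x(i) - R_y(i); compute d_i^2.
  (8-8)^2=0, (6-6)^2=0, (4-3)^2=1, (2-2)^2=0, (5-5)^2=0, (3-4)^2=1, (7-7)^2=0, (1-1)^2=0, (9-9)^2=0
sum(d^2) = 2.
Step 3: rho = 1 - 6*2 / (9*(9^2 - 1)) = 1 - 12/720 = 0.983333.
Step 4: Under H0, t = rho * sqrt((n-2)/(1-rho^2)) = 14.3096 ~ t(7).
Step 5: Two-sided p-value from the t-distribution with 7 df = 0.000002.
Step 6: alpha = 0.1. reject H0.

rho = 0.9833, p = 0.000002, reject H0 at alpha = 0.1.


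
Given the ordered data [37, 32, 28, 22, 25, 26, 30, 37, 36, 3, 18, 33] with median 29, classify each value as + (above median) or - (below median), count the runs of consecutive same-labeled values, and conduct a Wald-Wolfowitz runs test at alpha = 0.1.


Step 1: Compute median = 29; label A = above, B = below.
Labels in order: AABBBBAAABBA  (n_A = 6, n_B = 6)
Step 2: Count runs R = 5.
Step 3: Under H0 (random ordering), E[R] = 2*n_A*n_B/(n_A+n_B) + 1 = 2*6*6/12 + 1 = 7.0000.
        Var[R] = 2*n_A*n_B*(2*n_A*n_B - n_A - n_B) / ((n_A+n_B)^2 * (n_A+n_B-1)) = 4320/1584 = 2.7273.
        SD[R] = 1.6514.
Step 4: Continuity-corrected z = (R + 0.5 - E[R]) / SD[R] = (5 + 0.5 - 7.0000) / 1.6514 = -0.9083.
Step 5: Two-sided p-value via normal approximation = 2*(1 - Phi(|z|)) = 0.363722.
Step 6: alpha = 0.1. fail to reject H0.

R = 5, z = -0.9083, p = 0.363722, fail to reject H0.


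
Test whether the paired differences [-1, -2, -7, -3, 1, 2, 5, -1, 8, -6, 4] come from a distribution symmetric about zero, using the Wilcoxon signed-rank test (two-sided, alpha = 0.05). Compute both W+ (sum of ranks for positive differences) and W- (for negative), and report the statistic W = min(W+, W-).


Step 1: Drop any zero differences (none here) and take |d_i|.
|d| = [1, 2, 7, 3, 1, 2, 5, 1, 8, 6, 4]
Step 2: Midrank |d_i| (ties get averaged ranks).
ranks: |1|->2, |2|->4.5, |7|->10, |3|->6, |1|->2, |2|->4.5, |5|->8, |1|->2, |8|->11, |6|->9, |4|->7
Step 3: Attach original signs; sum ranks with positive sign and with negative sign.
W+ = 2 + 4.5 + 8 + 11 + 7 = 32.5
W- = 2 + 4.5 + 10 + 6 + 2 + 9 = 33.5
(Check: W+ + W- = 66 should equal n(n+1)/2 = 66.)
Step 4: Test statistic W = min(W+, W-) = 32.5.
Step 5: Ties in |d|, so use the tie-corrected normal approximation.
        E[W] = n(n+1)/4 = 11*12/4 = 33.
        Tie groups: |d|=1 (t=3), |d|=2 (t=2); sum(t^3 - t) = 30.
        Var[W] = n(n+1)(2n+1)/24 - sum(t^3-t)/48 = 3036/24 - 30/48 = 125.875.
        z = (W - E[W]) / sqrt(Var[W]) = (32.5 - 33) / 11.2194 = -0.0446.
        Two-sided p = 2*Phi(z) = 0.964454.
Step 6: alpha = 0.05. fail to reject H0.

W+ = 32.5, W- = 33.5, W = min = 32.5, p = 0.964454, fail to reject H0.


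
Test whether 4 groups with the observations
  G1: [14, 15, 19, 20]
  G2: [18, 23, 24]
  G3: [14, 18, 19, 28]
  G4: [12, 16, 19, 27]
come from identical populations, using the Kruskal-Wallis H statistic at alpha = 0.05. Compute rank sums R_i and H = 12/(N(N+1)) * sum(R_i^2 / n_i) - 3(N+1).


Step 1: Combine all N = 15 observations and assign midranks.
sorted (value, group, rank): (12,G4,1), (14,G1,2.5), (14,G3,2.5), (15,G1,4), (16,G4,5), (18,G2,6.5), (18,G3,6.5), (19,G1,9), (19,G3,9), (19,G4,9), (20,G1,11), (23,G2,12), (24,G2,13), (27,G4,14), (28,G3,15)
Step 2: Sum ranks within each group.
R_1 = 26.5 (n_1 = 4)
R_2 = 31.5 (n_2 = 3)
R_3 = 33 (n_3 = 4)
R_4 = 29 (n_4 = 4)
Step 3: H = 12/(N(N+1)) * sum(R_i^2/n_i) - 3(N+1)
     = 12/(15*16) * (26.5^2/4 + 31.5^2/3 + 33^2/4 + 29^2/4) - 3*16
     = 0.050000 * 988.812 - 48
     = 1.440625.
Step 4: Ties present; correction factor C = 1 - 36/(15^3 - 15) = 0.989286. Corrected H = 1.440625 / 0.989286 = 1.456227.
Step 5: Under H0, H ~ chi^2(3); p-value = 0.692409.
Step 6: alpha = 0.05. fail to reject H0.

H = 1.4562, df = 3, p = 0.692409, fail to reject H0.


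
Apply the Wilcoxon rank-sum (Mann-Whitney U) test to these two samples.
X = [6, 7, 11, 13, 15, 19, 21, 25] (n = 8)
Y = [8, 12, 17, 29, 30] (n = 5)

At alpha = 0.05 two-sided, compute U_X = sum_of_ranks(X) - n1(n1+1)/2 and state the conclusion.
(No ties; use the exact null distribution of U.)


Step 1: Combine and sort all 13 observations; assign midranks.
sorted (value, group): (6,X), (7,X), (8,Y), (11,X), (12,Y), (13,X), (15,X), (17,Y), (19,X), (21,X), (25,X), (29,Y), (30,Y)
ranks: 6->1, 7->2, 8->3, 11->4, 12->5, 13->6, 15->7, 17->8, 19->9, 21->10, 25->11, 29->12, 30->13
Step 2: Rank sum for X: R1 = 1 + 2 + 4 + 6 + 7 + 9 + 10 + 11 = 50.
Step 3: U_X = R1 - n1(n1+1)/2 = 50 - 8*9/2 = 50 - 36 = 14.
       U_Y = n1*n2 - U_X = 40 - 14 = 26.
Step 4: No ties, so the exact null distribution of U (based on enumerating the C(13,8) = 1287 equally likely rank assignments) gives the two-sided p-value.
Step 5: p-value = 0.435120; compare to alpha = 0.05. fail to reject H0.

U_X = 14, p = 0.435120, fail to reject H0 at alpha = 0.05.


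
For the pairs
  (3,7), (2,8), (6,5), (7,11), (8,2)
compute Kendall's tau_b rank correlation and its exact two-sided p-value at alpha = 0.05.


Step 1: Enumerate the 10 unordered pairs (i,j) with i<j and classify each by sign(x_j-x_i) * sign(y_j-y_i).
  (1,2):dx=-1,dy=+1->D; (1,3):dx=+3,dy=-2->D; (1,4):dx=+4,dy=+4->C; (1,5):dx=+5,dy=-5->D
  (2,3):dx=+4,dy=-3->D; (2,4):dx=+5,dy=+3->C; (2,5):dx=+6,dy=-6->D; (3,4):dx=+1,dy=+6->C
  (3,5):dx=+2,dy=-3->D; (4,5):dx=+1,dy=-9->D
Step 2: C = 3, D = 7, total pairs = 10.
Step 3: tau = (C - D)/(n(n-1)/2) = (3 - 7)/10 = -0.400000.
Step 4: Exact two-sided p-value (enumerate n! = 120 permutations of y under H0): p = 0.483333.
Step 5: alpha = 0.05. fail to reject H0.

tau_b = -0.4000 (C=3, D=7), p = 0.483333, fail to reject H0.
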